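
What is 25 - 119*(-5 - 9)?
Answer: 1691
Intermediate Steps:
25 - 119*(-5 - 9) = 25 - 119*(-14) = 25 + 1666 = 1691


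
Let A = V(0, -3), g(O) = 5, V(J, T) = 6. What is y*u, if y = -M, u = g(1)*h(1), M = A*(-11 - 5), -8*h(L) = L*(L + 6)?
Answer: -420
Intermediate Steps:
A = 6
h(L) = -L*(6 + L)/8 (h(L) = -L*(L + 6)/8 = -L*(6 + L)/8)
M = -96 (M = 6*(-11 - 5) = 6*(-16) = -96)
u = -35/8 (u = 5*(-1/8*1*(6 + 1)) = 5*(-1/8*1*7) = 5*(-7/8) = -35/8 ≈ -4.3750)
y = 96 (y = -1*(-96) = 96)
y*u = 96*(-35/8) = -420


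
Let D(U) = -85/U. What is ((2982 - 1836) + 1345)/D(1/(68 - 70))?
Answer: 2491/170 ≈ 14.653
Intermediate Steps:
((2982 - 1836) + 1345)/D(1/(68 - 70)) = ((2982 - 1836) + 1345)/((-85/(1/(68 - 70)))) = (1146 + 1345)/((-85/(1/(-2)))) = 2491/((-85/(-½))) = 2491/((-85*(-2))) = 2491/170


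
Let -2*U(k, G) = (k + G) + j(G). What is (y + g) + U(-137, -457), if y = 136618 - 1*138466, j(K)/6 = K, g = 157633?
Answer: 157453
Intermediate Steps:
j(K) = 6*K
y = -1848 (y = 136618 - 138466 = -1848)
U(k, G) = -7*G/2 - k/2 (U(k, G) = -((k + G) + 6*G)/2 = -((G + k) + 6*G)/2 = -(k + 7*G)/2 = -7*G/2 - k/2)
(y + g) + U(-137, -457) = (-1848 + 157633) + (-7/2*(-457) - 1/2*(-137)) = 155785 + (3199/2 + 137/2) = 155785 + 1668 = 157453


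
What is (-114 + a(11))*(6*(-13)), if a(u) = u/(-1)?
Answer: 9750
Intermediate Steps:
a(u) = -u (a(u) = u*(-1) = -u)
(-114 + a(11))*(6*(-13)) = (-114 - 1*11)*(6*(-13)) = (-114 - 11)*(-78) = -125*(-78) = 9750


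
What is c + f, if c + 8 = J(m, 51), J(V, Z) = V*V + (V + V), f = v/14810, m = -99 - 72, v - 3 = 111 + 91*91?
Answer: 85576821/2962 ≈ 28892.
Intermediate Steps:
v = 8395 (v = 3 + (111 + 91*91) = 3 + (111 + 8281) = 3 + 8392 = 8395)
m = -171
f = 1679/2962 (f = 8395/14810 = 8395*(1/14810) = 1679/2962 ≈ 0.56685)
J(V, Z) = V**2 + 2*V
c = 28891 (c = -8 - 171*(2 - 171) = -8 - 171*(-169) = -8 + 28899 = 28891)
c + f = 28891 + 1679/2962 = 85576821/2962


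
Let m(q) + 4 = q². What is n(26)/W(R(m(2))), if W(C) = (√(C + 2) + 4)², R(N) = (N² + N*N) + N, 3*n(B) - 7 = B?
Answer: 11/(4 + √2)² ≈ 0.37525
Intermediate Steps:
m(q) = -4 + q²
n(B) = 7/3 + B/3
R(N) = N + 2*N² (R(N) = (N² + N²) + N = 2*N² + N = N + 2*N²)
W(C) = (4 + √(2 + C))² (W(C) = (√(2 + C) + 4)² = (4 + √(2 + C))²)
n(26)/W(R(m(2))) = (7/3 + (⅓)*26)/((4 + √(2 + (-4 + 2²)*(1 + 2*(-4 + 2²))))²) = (7/3 + 26/3)/((4 + √(2 + (-4 + 4)*(1 + 2*(-4 + 4))))²) = 11/((4 + √(2 + 0*(1 + 2*0)))²) = 11/((4 + √(2 + 0*(1 + 0)))²) = 11/((4 + √(2 + 0*1))²) = 11/((4 + √(2 + 0))²) = 11/((4 + √2)²) = 11/(4 + √2)²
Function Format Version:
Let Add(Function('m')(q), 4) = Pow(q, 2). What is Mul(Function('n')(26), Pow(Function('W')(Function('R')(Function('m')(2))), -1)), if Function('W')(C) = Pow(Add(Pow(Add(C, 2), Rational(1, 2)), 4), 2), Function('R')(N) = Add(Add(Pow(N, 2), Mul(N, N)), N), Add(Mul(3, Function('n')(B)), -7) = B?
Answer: Mul(11, Pow(Add(4, Pow(2, Rational(1, 2))), -2)) ≈ 0.37525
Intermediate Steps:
Function('m')(q) = Add(-4, Pow(q, 2))
Function('n')(B) = Add(Rational(7, 3), Mul(Rational(1, 3), B))
Function('R')(N) = Add(N, Mul(2, Pow(N, 2))) (Function('R')(N) = Add(Add(Pow(N, 2), Pow(N, 2)), N) = Add(Mul(2, Pow(N, 2)), N) = Add(N, Mul(2, Pow(N, 2))))
Function('W')(C) = Pow(Add(4, Pow(Add(2, C), Rational(1, 2))), 2) (Function('W')(C) = Pow(Add(Pow(Add(2, C), Rational(1, 2)), 4), 2) = Pow(Add(4, Pow(Add(2, C), Rational(1, 2))), 2))
Mul(Function('n')(26), Pow(Function('W')(Function('R')(Function('m')(2))), -1)) = Mul(Add(Rational(7, 3), Mul(Rational(1, 3), 26)), Pow(Pow(Add(4, Pow(Add(2, Mul(Add(-4, Pow(2, 2)), Add(1, Mul(2, Add(-4, Pow(2, 2)))))), Rational(1, 2))), 2), -1)) = Mul(Add(Rational(7, 3), Rational(26, 3)), Pow(Pow(Add(4, Pow(Add(2, Mul(Add(-4, 4), Add(1, Mul(2, Add(-4, 4))))), Rational(1, 2))), 2), -1)) = Mul(11, Pow(Pow(Add(4, Pow(Add(2, Mul(0, Add(1, Mul(2, 0)))), Rational(1, 2))), 2), -1)) = Mul(11, Pow(Pow(Add(4, Pow(Add(2, Mul(0, Add(1, 0))), Rational(1, 2))), 2), -1)) = Mul(11, Pow(Pow(Add(4, Pow(Add(2, Mul(0, 1)), Rational(1, 2))), 2), -1)) = Mul(11, Pow(Pow(Add(4, Pow(Add(2, 0), Rational(1, 2))), 2), -1)) = Mul(11, Pow(Pow(Add(4, Pow(2, Rational(1, 2))), 2), -1)) = Mul(11, Pow(Add(4, Pow(2, Rational(1, 2))), -2))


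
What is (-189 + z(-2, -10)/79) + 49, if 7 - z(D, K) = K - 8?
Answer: -11035/79 ≈ -139.68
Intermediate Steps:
z(D, K) = 15 - K (z(D, K) = 7 - (K - 8) = 7 - (-8 + K) = 7 + (8 - K) = 15 - K)
(-189 + z(-2, -10)/79) + 49 = (-189 + (15 - 1*(-10))/79) + 49 = (-189 + (15 + 10)*(1/79)) + 49 = (-189 + 25*(1/79)) + 49 = (-189 + 25/79) + 49 = -14906/79 + 49 = -11035/79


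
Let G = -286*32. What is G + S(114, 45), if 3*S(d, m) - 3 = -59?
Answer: -27512/3 ≈ -9170.7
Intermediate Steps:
S(d, m) = -56/3 (S(d, m) = 1 + (⅓)*(-59) = 1 - 59/3 = -56/3)
G = -9152
G + S(114, 45) = -9152 - 56/3 = -27512/3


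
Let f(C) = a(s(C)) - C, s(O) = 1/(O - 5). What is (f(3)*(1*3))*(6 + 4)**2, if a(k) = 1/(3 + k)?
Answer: -780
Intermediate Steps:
s(O) = 1/(-5 + O)
f(C) = 1/(3 + 1/(-5 + C)) - C
(f(3)*(1*3))*(6 + 4)**2 = (((-5 + 3 - 1*3*(-14 + 3*3))/(-14 + 3*3))*(1*3))*(6 + 4)**2 = (((-5 + 3 - 1*3*(-14 + 9))/(-14 + 9))*3)*10**2 = (((-5 + 3 - 1*3*(-5))/(-5))*3)*100 = (-(-5 + 3 + 15)/5*3)*100 = (-1/5*13*3)*100 = -13/5*3*100 = -39/5*100 = -780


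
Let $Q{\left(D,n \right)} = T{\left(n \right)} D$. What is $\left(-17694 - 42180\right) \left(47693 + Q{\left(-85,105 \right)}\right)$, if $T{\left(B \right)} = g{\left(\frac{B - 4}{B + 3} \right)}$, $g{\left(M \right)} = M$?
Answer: $- \frac{51314602561}{18} \approx -2.8508 \cdot 10^{9}$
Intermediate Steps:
$T{\left(B \right)} = \frac{-4 + B}{3 + B}$ ($T{\left(B \right)} = \frac{B - 4}{B + 3} = \frac{-4 + B}{3 + B}$)
$Q{\left(D,n \right)} = \frac{D \left(-4 + n\right)}{3 + n}$ ($Q{\left(D,n \right)} = \frac{-4 + n}{3 + n} D = \frac{D \left(-4 + n\right)}{3 + n}$)
$\left(-17694 - 42180\right) \left(47693 + Q{\left(-85,105 \right)}\right) = \left(-17694 - 42180\right) \left(47693 - \frac{85 \left(-4 + 105\right)}{3 + 105}\right) = - 59874 \left(47693 - 85 \cdot \frac{1}{108} \cdot 101\right) = - 59874 \left(47693 - \frac{85}{108} \cdot 101\right) = - 59874 \left(47693 - \frac{8585}{108}\right) = \left(-59874\right) \frac{5142259}{108} = - \frac{51314602561}{18}$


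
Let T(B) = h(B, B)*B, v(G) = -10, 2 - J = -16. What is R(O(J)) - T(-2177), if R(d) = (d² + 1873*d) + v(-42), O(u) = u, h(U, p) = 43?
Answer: 127639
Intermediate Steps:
J = 18 (J = 2 - 1*(-16) = 2 + 16 = 18)
T(B) = 43*B
R(d) = -10 + d² + 1873*d (R(d) = (d² + 1873*d) - 10 = -10 + d² + 1873*d)
R(O(J)) - T(-2177) = (-10 + 18² + 1873*18) - 43*(-2177) = (-10 + 324 + 33714) - 1*(-93611) = 34028 + 93611 = 127639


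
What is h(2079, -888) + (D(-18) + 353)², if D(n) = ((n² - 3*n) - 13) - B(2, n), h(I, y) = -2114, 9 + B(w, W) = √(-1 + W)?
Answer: 526396 - 1454*I*√19 ≈ 5.264e+5 - 6337.8*I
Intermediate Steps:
B(w, W) = -9 + √(-1 + W)
D(n) = -4 + n² - √(-1 + n) - 3*n (D(n) = ((n² - 3*n) - 13) - (-9 + √(-1 + n)) = (-13 + n² - 3*n) + (9 - √(-1 + n)) = -4 + n² - √(-1 + n) - 3*n)
h(2079, -888) + (D(-18) + 353)² = -2114 + ((-4 + (-18)² - √(-1 - 18) - 3*(-18)) + 353)² = -2114 + ((-4 + 324 - √(-19) + 54) + 353)² = -2114 + ((-4 + 324 - I*√19 + 54) + 353)² = -2114 + ((374 - I*√19) + 353)² = -2114 + (727 - I*√19)²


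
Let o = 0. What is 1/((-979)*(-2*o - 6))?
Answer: 1/5874 ≈ 0.00017024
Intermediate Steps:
1/((-979)*(-2*o - 6)) = 1/((-979)*(-2*0 - 6)) = -1/(979*(0 - 6)) = -1/979/(-6) = -1/979*(-1/6) = 1/5874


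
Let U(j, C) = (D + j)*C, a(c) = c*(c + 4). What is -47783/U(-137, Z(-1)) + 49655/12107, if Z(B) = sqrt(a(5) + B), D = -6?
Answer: 49655/12107 + 47783*sqrt(11)/3146 ≈ 54.476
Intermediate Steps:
a(c) = c*(4 + c)
Z(B) = sqrt(45 + B) (Z(B) = sqrt(5*(4 + 5) + B) = sqrt(5*9 + B) = sqrt(45 + B))
U(j, C) = C*(-6 + j) (U(j, C) = (-6 + j)*C = C*(-6 + j))
-47783/U(-137, Z(-1)) + 49655/12107 = -47783*1/((-6 - 137)*sqrt(45 - 1)) + 49655/12107 = -47783*(-sqrt(11)/3146) + 49655*(1/12107) = -47783*(-sqrt(11)/3146) + 49655/12107 = -(-47783)*sqrt(11)/3146 + 49655/12107 = 47783*sqrt(11)/3146 + 49655/12107 = 49655/12107 + 47783*sqrt(11)/3146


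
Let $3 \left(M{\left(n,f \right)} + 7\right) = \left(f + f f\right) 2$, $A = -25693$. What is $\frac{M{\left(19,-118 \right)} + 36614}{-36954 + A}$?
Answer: $- \frac{751}{1027} \approx -0.73126$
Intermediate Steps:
$M{\left(n,f \right)} = -7 + \frac{2 f}{3} + \frac{2 f^{2}}{3}$ ($M{\left(n,f \right)} = -7 + \frac{\left(f + f f\right) 2}{3} = -7 + \frac{\left(f + f^{2}\right) 2}{3} = -7 + \frac{2 f + 2 f^{2}}{3} = -7 + \left(\frac{2 f}{3} + \frac{2 f^{2}}{3}\right) = -7 + \frac{2 f}{3} + \frac{2 f^{2}}{3}$)
$\frac{M{\left(19,-118 \right)} + 36614}{-36954 + A} = \frac{\left(-7 + \frac{2}{3} \left(-118\right) + \frac{2 \left(-118\right)^{2}}{3}\right) + 36614}{-36954 - 25693} = \frac{\left(-7 - \frac{236}{3} + \frac{2}{3} \cdot 13924\right) + 36614}{-62647} = \left(\left(-7 - \frac{236}{3} + \frac{27848}{3}\right) + 36614\right) \left(- \frac{1}{62647}\right) = \left(9197 + 36614\right) \left(- \frac{1}{62647}\right) = 45811 \left(- \frac{1}{62647}\right) = - \frac{751}{1027}$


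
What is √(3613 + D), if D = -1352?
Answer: √2261 ≈ 47.550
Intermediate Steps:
√(3613 + D) = √(3613 - 1352) = √2261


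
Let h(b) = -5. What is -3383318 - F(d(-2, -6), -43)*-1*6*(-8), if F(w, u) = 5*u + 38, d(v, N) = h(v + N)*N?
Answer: -3374822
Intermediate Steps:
d(v, N) = -5*N
F(w, u) = 38 + 5*u
-3383318 - F(d(-2, -6), -43)*-1*6*(-8) = -3383318 - (38 + 5*(-43))*-1*6*(-8) = -3383318 - (38 - 215)*(-6*(-8)) = -3383318 - (-177)*48 = -3383318 - 1*(-8496) = -3383318 + 8496 = -3374822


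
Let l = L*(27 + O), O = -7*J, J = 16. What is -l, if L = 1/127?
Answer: 85/127 ≈ 0.66929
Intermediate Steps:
O = -112 (O = -7*16 = -112)
L = 1/127 ≈ 0.0078740
l = -85/127 (l = (27 - 112)/127 = (1/127)*(-85) = -85/127 ≈ -0.66929)
-l = -1*(-85/127) = 85/127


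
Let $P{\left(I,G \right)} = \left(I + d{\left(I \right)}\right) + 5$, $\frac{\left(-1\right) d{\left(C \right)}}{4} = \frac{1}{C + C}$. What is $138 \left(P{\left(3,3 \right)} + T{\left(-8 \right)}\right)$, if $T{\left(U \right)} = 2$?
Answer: $1288$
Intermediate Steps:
$d{\left(C \right)} = - \frac{2}{C}$ ($d{\left(C \right)} = - \frac{4}{C + C} = - \frac{4}{2 C} = - 4 \frac{1}{2 C} = - \frac{2}{C}$)
$P{\left(I,G \right)} = 5 + I - \frac{2}{I}$ ($P{\left(I,G \right)} = \left(I - \frac{2}{I}\right) + 5 = 5 + I - \frac{2}{I}$)
$138 \left(P{\left(3,3 \right)} + T{\left(-8 \right)}\right) = 138 \left(\left(5 + 3 - \frac{2}{3}\right) + 2\right) = 138 \left(\frac{22}{3} + 2\right) = 138 \cdot \frac{28}{3} = 1288$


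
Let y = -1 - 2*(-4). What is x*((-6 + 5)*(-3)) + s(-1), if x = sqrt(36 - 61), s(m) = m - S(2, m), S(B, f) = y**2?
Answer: -50 + 15*I ≈ -50.0 + 15.0*I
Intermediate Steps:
y = 7 (y = -1 + 8 = 7)
S(B, f) = 49 (S(B, f) = 7**2 = 49)
s(m) = -49 + m (s(m) = m - 1*49 = m - 49 = -49 + m)
x = 5*I (x = sqrt(-25) = 5*I ≈ 5.0*I)
x*((-6 + 5)*(-3)) + s(-1) = (5*I)*((-6 + 5)*(-3)) + (-49 - 1) = (5*I)*(-1*(-3)) - 50 = (5*I)*3 - 50 = 15*I - 50 = -50 + 15*I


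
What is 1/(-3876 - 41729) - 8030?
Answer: -366208151/45605 ≈ -8030.0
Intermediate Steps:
1/(-3876 - 41729) - 8030 = 1/(-45605) - 8030 = -1/45605 - 8030 = -366208151/45605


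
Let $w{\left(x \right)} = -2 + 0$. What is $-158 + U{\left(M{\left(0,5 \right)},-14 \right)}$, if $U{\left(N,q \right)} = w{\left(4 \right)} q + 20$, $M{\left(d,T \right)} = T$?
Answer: $-110$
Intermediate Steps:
$w{\left(x \right)} = -2$
$U{\left(N,q \right)} = 20 - 2 q$ ($U{\left(N,q \right)} = - 2 q + 20 = 20 - 2 q$)
$-158 + U{\left(M{\left(0,5 \right)},-14 \right)} = -158 + \left(20 - -28\right) = -158 + \left(20 + 28\right) = -158 + 48 = -110$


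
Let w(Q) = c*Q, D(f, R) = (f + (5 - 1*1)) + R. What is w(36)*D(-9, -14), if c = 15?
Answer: -10260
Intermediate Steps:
D(f, R) = 4 + R + f (D(f, R) = (f + (5 - 1)) + R = (f + 4) + R = (4 + f) + R = 4 + R + f)
w(Q) = 15*Q
w(36)*D(-9, -14) = (15*36)*(4 - 14 - 9) = 540*(-19) = -10260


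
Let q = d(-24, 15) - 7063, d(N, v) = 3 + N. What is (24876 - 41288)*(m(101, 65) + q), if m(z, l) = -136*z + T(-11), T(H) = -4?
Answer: 341763488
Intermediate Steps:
m(z, l) = -4 - 136*z (m(z, l) = -136*z - 4 = -4 - 136*z)
q = -7084 (q = (3 - 24) - 7063 = -21 - 7063 = -7084)
(24876 - 41288)*(m(101, 65) + q) = (24876 - 41288)*((-4 - 136*101) - 7084) = -16412*((-4 - 13736) - 7084) = -16412*(-13740 - 7084) = -16412*(-20824) = 341763488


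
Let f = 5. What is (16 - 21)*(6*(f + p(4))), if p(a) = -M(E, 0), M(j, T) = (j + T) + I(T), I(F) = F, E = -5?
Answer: -300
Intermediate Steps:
M(j, T) = j + 2*T (M(j, T) = (j + T) + T = (T + j) + T = j + 2*T)
p(a) = 5 (p(a) = -(-5 + 2*0) = -(-5 + 0) = -1*(-5) = 5)
(16 - 21)*(6*(f + p(4))) = (16 - 21)*(6*(5 + 5)) = -30*10 = -5*60 = -300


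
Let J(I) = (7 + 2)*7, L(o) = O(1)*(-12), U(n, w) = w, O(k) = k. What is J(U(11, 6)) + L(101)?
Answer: 51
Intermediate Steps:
L(o) = -12 (L(o) = 1*(-12) = -12)
J(I) = 63 (J(I) = 9*7 = 63)
J(U(11, 6)) + L(101) = 63 - 12 = 51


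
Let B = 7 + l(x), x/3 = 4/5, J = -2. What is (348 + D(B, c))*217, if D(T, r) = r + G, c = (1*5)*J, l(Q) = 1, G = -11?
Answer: 70959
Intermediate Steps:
x = 12/5 (x = 3*(4/5) = 3*(4*(⅕)) = 3*(⅘) = 12/5 ≈ 2.4000)
B = 8 (B = 7 + 1 = 8)
c = -10 (c = (1*5)*(-2) = 5*(-2) = -10)
D(T, r) = -11 + r (D(T, r) = r - 11 = -11 + r)
(348 + D(B, c))*217 = (348 + (-11 - 10))*217 = (348 - 21)*217 = 327*217 = 70959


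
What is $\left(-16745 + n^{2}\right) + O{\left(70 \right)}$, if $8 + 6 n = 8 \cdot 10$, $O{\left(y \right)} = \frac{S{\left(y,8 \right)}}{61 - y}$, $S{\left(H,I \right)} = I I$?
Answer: $- \frac{149473}{9} \approx -16608.0$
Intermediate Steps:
$S{\left(H,I \right)} = I^{2}$
$O{\left(y \right)} = \frac{64}{61 - y}$ ($O{\left(y \right)} = \frac{8^{2}}{61 - y} = \frac{64}{61 - y}$)
$n = 12$ ($n = - \frac{4}{3} + \frac{8 \cdot 10}{6} = - \frac{4}{3} + \frac{1}{6} \cdot 80 = - \frac{4}{3} + \frac{40}{3} = 12$)
$\left(-16745 + n^{2}\right) + O{\left(70 \right)} = \left(-16745 + 12^{2}\right) - \frac{64}{-61 + 70} = \left(-16745 + 144\right) - \frac{64}{9} = -16601 - \frac{64}{9} = - \frac{149473}{9}$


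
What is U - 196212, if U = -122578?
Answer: -318790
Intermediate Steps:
U - 196212 = -122578 - 196212 = -318790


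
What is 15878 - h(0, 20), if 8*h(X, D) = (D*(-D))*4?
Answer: 16078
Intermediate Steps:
h(X, D) = -D²/2 (h(X, D) = ((D*(-D))*4)/8 = (-D²*4)/8 = (-4*D²)/8 = -D²/2)
15878 - h(0, 20) = 15878 - (-1)*20²/2 = 15878 - (-1)*400/2 = 15878 - 1*(-200) = 15878 + 200 = 16078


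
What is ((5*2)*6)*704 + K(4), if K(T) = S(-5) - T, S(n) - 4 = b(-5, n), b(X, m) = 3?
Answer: 42243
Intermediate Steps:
S(n) = 7 (S(n) = 4 + 3 = 7)
K(T) = 7 - T
((5*2)*6)*704 + K(4) = ((5*2)*6)*704 + (7 - 1*4) = (10*6)*704 + (7 - 4) = 60*704 + 3 = 42240 + 3 = 42243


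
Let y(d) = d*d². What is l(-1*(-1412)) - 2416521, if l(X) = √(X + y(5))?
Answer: -2416521 + √1537 ≈ -2.4165e+6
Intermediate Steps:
y(d) = d³
l(X) = √(125 + X) (l(X) = √(X + 5³) = √(X + 125) = √(125 + X))
l(-1*(-1412)) - 2416521 = √(125 - 1*(-1412)) - 2416521 = √(125 + 1412) - 2416521 = √1537 - 2416521 = -2416521 + √1537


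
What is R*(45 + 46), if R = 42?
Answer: 3822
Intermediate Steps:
R*(45 + 46) = 42*(45 + 46) = 42*91 = 3822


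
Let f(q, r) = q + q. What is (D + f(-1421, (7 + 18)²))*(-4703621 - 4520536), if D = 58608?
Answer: -514394339262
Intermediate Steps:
f(q, r) = 2*q
(D + f(-1421, (7 + 18)²))*(-4703621 - 4520536) = (58608 + 2*(-1421))*(-4703621 - 4520536) = (58608 - 2842)*(-9224157) = 55766*(-9224157) = -514394339262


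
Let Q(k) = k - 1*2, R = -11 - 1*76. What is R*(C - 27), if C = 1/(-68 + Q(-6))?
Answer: 178611/76 ≈ 2350.1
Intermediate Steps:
R = -87 (R = -11 - 76 = -87)
Q(k) = -2 + k (Q(k) = k - 2 = -2 + k)
C = -1/76 (C = 1/(-68 + (-2 - 6)) = 1/(-68 - 8) = 1/(-76) = -1/76 ≈ -0.013158)
R*(C - 27) = -87*(-1/76 - 27) = -87*(-2053/76) = 178611/76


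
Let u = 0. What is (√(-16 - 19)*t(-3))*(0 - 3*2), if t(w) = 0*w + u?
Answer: 0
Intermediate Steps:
t(w) = 0 (t(w) = 0*w + 0 = 0 + 0 = 0)
(√(-16 - 19)*t(-3))*(0 - 3*2) = (√(-16 - 19)*0)*(0 - 3*2) = (√(-35)*0)*(0 - 6) = ((I*√35)*0)*(-6) = 0*(-6) = 0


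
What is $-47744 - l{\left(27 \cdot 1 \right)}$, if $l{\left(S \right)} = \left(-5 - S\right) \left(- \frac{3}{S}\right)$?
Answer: $- \frac{429728}{9} \approx -47748.0$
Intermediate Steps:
$l{\left(S \right)} = - \frac{3 \left(-5 - S\right)}{S}$
$-47744 - l{\left(27 \cdot 1 \right)} = -47744 - \left(3 + \frac{15}{27 \cdot 1}\right) = -47744 - \left(3 + \frac{15}{27}\right) = -47744 - \left(3 + 15 \cdot \frac{1}{27}\right) = -47744 - \left(3 + \frac{5}{9}\right) = -47744 - \frac{32}{9} = - \frac{429728}{9}$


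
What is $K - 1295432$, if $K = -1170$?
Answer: $-1296602$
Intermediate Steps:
$K - 1295432 = -1170 - 1295432 = -1296602$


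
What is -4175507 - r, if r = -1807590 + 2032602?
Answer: -4400519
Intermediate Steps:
r = 225012
-4175507 - r = -4175507 - 1*225012 = -4175507 - 225012 = -4400519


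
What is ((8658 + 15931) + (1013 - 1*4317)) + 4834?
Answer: 26119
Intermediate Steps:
((8658 + 15931) + (1013 - 1*4317)) + 4834 = (24589 + (1013 - 4317)) + 4834 = (24589 - 3304) + 4834 = 21285 + 4834 = 26119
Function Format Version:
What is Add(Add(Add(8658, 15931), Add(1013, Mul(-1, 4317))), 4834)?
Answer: 26119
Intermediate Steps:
Add(Add(Add(8658, 15931), Add(1013, Mul(-1, 4317))), 4834) = Add(Add(24589, Add(1013, -4317)), 4834) = Add(Add(24589, -3304), 4834) = Add(21285, 4834) = 26119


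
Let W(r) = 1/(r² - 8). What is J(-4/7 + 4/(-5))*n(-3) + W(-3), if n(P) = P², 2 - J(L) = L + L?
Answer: 1529/35 ≈ 43.686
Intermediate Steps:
J(L) = 2 - 2*L (J(L) = 2 - (L + L) = 2 - 2*L)
W(r) = 1/(-8 + r²)
J(-4/7 + 4/(-5))*n(-3) + W(-3) = (2 - 2*(-4/7 + 4/(-5)))*(-3)² + 1/(-8 + (-3)²) = (2 - 2*(-4*⅐ + 4*(-⅕)))*9 + 1/(-8 + 9) = (2 - 2*(-4/7 - ⅘))*9 + 1/1 = (2 - 2*(-48/35))*9 + 1 = (2 + 96/35)*9 + 1 = (166/35)*9 + 1 = 1494/35 + 1 = 1529/35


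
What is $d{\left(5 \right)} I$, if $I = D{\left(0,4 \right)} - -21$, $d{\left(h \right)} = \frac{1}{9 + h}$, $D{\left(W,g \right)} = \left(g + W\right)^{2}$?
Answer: $\frac{37}{14} \approx 2.6429$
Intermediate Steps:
$D{\left(W,g \right)} = \left(W + g\right)^{2}$
$I = 37$ ($I = \left(0 + 4\right)^{2} - -21 = 4^{2} + 21 = 16 + 21 = 37$)
$d{\left(5 \right)} I = \frac{1}{9 + 5} \cdot 37 = \frac{1}{14} \cdot 37 = \frac{37}{14}$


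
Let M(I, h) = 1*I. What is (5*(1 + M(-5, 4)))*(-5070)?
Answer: 101400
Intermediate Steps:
M(I, h) = I
(5*(1 + M(-5, 4)))*(-5070) = (5*(1 - 5))*(-5070) = (5*(-4))*(-5070) = -20*(-5070) = 101400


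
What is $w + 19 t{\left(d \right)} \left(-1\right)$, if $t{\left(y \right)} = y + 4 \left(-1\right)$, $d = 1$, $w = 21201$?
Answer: $21258$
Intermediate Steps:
$t{\left(y \right)} = -4 + y$ ($t{\left(y \right)} = y - 4 = -4 + y$)
$w + 19 t{\left(d \right)} \left(-1\right) = 21201 + 19 \left(-4 + 1\right) \left(-1\right) = 21201 + 19 \left(-3\right) \left(-1\right) = 21201 - -57 = 21201 + 57 = 21258$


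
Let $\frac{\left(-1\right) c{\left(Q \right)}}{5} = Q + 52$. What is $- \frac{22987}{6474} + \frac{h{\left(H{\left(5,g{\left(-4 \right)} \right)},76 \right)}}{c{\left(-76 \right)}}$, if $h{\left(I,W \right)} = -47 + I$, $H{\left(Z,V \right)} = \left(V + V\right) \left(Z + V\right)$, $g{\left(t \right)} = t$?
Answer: $- \frac{103817}{25896} \approx -4.009$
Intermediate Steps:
$H{\left(Z,V \right)} = 2 V \left(V + Z\right)$
$c{\left(Q \right)} = -260 - 5 Q$ ($c{\left(Q \right)} = - 5 \left(Q + 52\right) = - 5 \left(52 + Q\right) = -260 - 5 Q$)
$- \frac{22987}{6474} + \frac{h{\left(H{\left(5,g{\left(-4 \right)} \right)},76 \right)}}{c{\left(-76 \right)}} = - \frac{22987}{6474} + \frac{-47 + 2 \left(-4\right) \left(-4 + 5\right)}{-260 - -380} = \left(-22987\right) \frac{1}{6474} + \frac{-47 + 2 \left(-4\right) 1}{-260 + 380} = - \frac{22987}{6474} + \frac{-47 - 8}{120} = - \frac{22987}{6474} - \frac{11}{24} = - \frac{103817}{25896}$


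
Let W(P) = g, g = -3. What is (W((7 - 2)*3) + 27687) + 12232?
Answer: 39916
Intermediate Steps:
W(P) = -3
(W((7 - 2)*3) + 27687) + 12232 = (-3 + 27687) + 12232 = 27684 + 12232 = 39916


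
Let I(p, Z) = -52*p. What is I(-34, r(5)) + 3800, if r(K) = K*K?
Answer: 5568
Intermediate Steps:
r(K) = K²
I(-34, r(5)) + 3800 = -52*(-34) + 3800 = 1768 + 3800 = 5568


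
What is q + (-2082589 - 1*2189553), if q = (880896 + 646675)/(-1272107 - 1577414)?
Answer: -12173559871553/2849521 ≈ -4.2721e+6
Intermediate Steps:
q = -1527571/2849521 (q = 1527571/(-2849521) = 1527571*(-1/2849521) = -1527571/2849521 ≈ -0.53608)
q + (-2082589 - 1*2189553) = -1527571/2849521 + (-2082589 - 1*2189553) = -1527571/2849521 + (-2082589 - 2189553) = -1527571/2849521 - 4272142 = -12173559871553/2849521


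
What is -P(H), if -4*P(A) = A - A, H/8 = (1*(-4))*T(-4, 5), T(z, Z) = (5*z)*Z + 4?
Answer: 0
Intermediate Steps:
T(z, Z) = 4 + 5*Z*z (T(z, Z) = 5*Z*z + 4 = 4 + 5*Z*z)
H = 3072 (H = 8*((1*(-4))*(4 + 5*5*(-4))) = 8*(-4*(4 - 100)) = 8*(-4*(-96)) = 8*384 = 3072)
P(A) = 0 (P(A) = -(A - A)/4 = -1/4*0 = 0)
-P(H) = -1*0 = 0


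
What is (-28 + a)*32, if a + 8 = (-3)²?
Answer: -864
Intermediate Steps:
a = 1 (a = -8 + (-3)² = -8 + 9 = 1)
(-28 + a)*32 = (-28 + 1)*32 = -27*32 = -864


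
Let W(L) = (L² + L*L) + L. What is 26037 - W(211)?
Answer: -63216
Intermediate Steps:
W(L) = L + 2*L² (W(L) = (L² + L²) + L = 2*L² + L = L + 2*L²)
26037 - W(211) = 26037 - 211*(1 + 2*211) = 26037 - 211*(1 + 422) = 26037 - 211*423 = 26037 - 1*89253 = 26037 - 89253 = -63216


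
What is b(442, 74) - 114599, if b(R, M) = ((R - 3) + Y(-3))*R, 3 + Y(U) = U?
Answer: 76787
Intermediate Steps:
Y(U) = -3 + U
b(R, M) = R*(-9 + R) (b(R, M) = ((R - 3) + (-3 - 3))*R = ((-3 + R) - 6)*R = (-9 + R)*R = R*(-9 + R))
b(442, 74) - 114599 = 442*(-9 + 442) - 114599 = 442*433 - 114599 = 191386 - 114599 = 76787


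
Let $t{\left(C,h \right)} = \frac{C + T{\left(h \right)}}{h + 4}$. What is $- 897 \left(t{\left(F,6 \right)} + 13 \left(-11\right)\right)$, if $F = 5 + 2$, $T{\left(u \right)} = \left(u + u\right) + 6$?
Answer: $\frac{252057}{2} \approx 1.2603 \cdot 10^{5}$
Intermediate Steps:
$T{\left(u \right)} = 6 + 2 u$ ($T{\left(u \right)} = 2 u + 6 = 6 + 2 u$)
$F = 7$
$t{\left(C,h \right)} = \frac{6 + C + 2 h}{4 + h}$ ($t{\left(C,h \right)} = \frac{C + \left(6 + 2 h\right)}{h + 4} = \frac{6 + C + 2 h}{4 + h}$)
$- 897 \left(t{\left(F,6 \right)} + 13 \left(-11\right)\right) = - 897 \left(\frac{6 + 7 + 2 \cdot 6}{4 + 6} + 13 \left(-11\right)\right) = - 897 \left(\frac{6 + 7 + 12}{10} - 143\right) = - 897 \left(\frac{1}{10} \cdot 25 - 143\right) = - 897 \left(\frac{5}{2} - 143\right) = \left(-897\right) \left(- \frac{281}{2}\right) = \frac{252057}{2}$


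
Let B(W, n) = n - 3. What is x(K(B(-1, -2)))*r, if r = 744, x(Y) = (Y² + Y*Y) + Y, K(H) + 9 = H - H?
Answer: 113832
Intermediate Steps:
B(W, n) = -3 + n
K(H) = -9 (K(H) = -9 + (H - H) = -9 + 0 = -9)
x(Y) = Y + 2*Y² (x(Y) = (Y² + Y²) + Y = 2*Y² + Y = Y + 2*Y²)
x(K(B(-1, -2)))*r = -9*(1 + 2*(-9))*744 = -9*(1 - 18)*744 = -9*(-17)*744 = 153*744 = 113832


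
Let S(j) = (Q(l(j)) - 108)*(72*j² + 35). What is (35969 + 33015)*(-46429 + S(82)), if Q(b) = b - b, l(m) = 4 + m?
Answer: -3610348900472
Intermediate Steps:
Q(b) = 0
S(j) = -3780 - 7776*j² (S(j) = (0 - 108)*(72*j² + 35) = -108*(35 + 72*j²) = -3780 - 7776*j²)
(35969 + 33015)*(-46429 + S(82)) = (35969 + 33015)*(-46429 + (-3780 - 7776*82²)) = 68984*(-46429 + (-3780 - 7776*6724)) = 68984*(-46429 + (-3780 - 52285824)) = 68984*(-46429 - 52289604) = 68984*(-52336033) = -3610348900472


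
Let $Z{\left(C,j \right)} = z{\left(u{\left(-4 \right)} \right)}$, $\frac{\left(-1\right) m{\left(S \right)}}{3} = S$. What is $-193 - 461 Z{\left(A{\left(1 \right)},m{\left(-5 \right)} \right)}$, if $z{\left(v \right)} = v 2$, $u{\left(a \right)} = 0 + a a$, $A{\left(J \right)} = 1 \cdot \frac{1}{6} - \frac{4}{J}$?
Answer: $-14945$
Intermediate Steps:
$m{\left(S \right)} = - 3 S$
$A{\left(J \right)} = \frac{1}{6} - \frac{4}{J}$ ($A{\left(J \right)} = 1 \cdot \frac{1}{6} - \frac{4}{J} = \frac{1}{6} - \frac{4}{J}$)
$u{\left(a \right)} = a^{2}$ ($u{\left(a \right)} = 0 + a^{2} = a^{2}$)
$z{\left(v \right)} = 2 v$
$Z{\left(C,j \right)} = 32$ ($Z{\left(C,j \right)} = 2 \left(-4\right)^{2} = 2 \cdot 16 = 32$)
$-193 - 461 Z{\left(A{\left(1 \right)},m{\left(-5 \right)} \right)} = -193 - 14752 = -14945$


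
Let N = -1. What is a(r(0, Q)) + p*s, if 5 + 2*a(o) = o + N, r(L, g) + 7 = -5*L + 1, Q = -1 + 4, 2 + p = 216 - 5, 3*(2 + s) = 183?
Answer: 12325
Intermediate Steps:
s = 59 (s = -2 + (⅓)*183 = -2 + 61 = 59)
p = 209 (p = -2 + (216 - 5) = -2 + 211 = 209)
Q = 3
r(L, g) = -6 - 5*L (r(L, g) = -7 + (-5*L + 1) = -7 + (1 - 5*L) = -6 - 5*L)
a(o) = -3 + o/2 (a(o) = -5/2 + (o - 1)/2 = -5/2 + (-1 + o)/2 = -5/2 + (-½ + o/2) = -3 + o/2)
a(r(0, Q)) + p*s = (-3 + (-6 - 5*0)/2) + 209*59 = (-3 + (-6 + 0)/2) + 12331 = (-3 + (½)*(-6)) + 12331 = (-3 - 3) + 12331 = -6 + 12331 = 12325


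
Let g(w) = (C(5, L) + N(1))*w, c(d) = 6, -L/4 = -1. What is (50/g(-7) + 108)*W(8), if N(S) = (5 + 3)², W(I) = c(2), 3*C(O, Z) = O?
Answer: 892692/1379 ≈ 647.35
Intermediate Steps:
L = 4 (L = -4*(-1) = 4)
C(O, Z) = O/3
W(I) = 6
N(S) = 64 (N(S) = 8² = 64)
g(w) = 197*w/3 (g(w) = ((⅓)*5 + 64)*w = (5/3 + 64)*w = 197*w/3)
(50/g(-7) + 108)*W(8) = (50/(((197/3)*(-7))) + 108)*6 = (50/(-1379/3) + 108)*6 = (50*(-3/1379) + 108)*6 = (-150/1379 + 108)*6 = (148782/1379)*6 = 892692/1379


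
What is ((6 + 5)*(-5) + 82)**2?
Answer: 729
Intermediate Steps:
((6 + 5)*(-5) + 82)**2 = (11*(-5) + 82)**2 = (-55 + 82)**2 = 27**2 = 729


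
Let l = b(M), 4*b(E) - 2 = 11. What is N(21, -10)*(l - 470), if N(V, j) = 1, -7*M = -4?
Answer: -1867/4 ≈ -466.75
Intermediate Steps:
M = 4/7 (M = -⅐*(-4) = 4/7 ≈ 0.57143)
b(E) = 13/4 (b(E) = ½ + (¼)*11 = ½ + 11/4 = 13/4)
l = 13/4 ≈ 3.2500
N(21, -10)*(l - 470) = 1*(13/4 - 470) = 1*(-1867/4) = -1867/4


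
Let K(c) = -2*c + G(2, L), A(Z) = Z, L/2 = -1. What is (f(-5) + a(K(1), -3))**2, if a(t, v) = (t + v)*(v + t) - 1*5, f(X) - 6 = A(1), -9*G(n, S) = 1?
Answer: 5189284/6561 ≈ 790.93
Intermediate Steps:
L = -2 (L = 2*(-1) = -2)
G(n, S) = -1/9 (G(n, S) = -1/9*1 = -1/9)
f(X) = 7 (f(X) = 6 + 1 = 7)
K(c) = -1/9 - 2*c (K(c) = -2*c - 1/9 = -1/9 - 2*c)
a(t, v) = -5 + (t + v)**2 (a(t, v) = (t + v)*(t + v) - 5 = (t + v)**2 - 5 = -5 + (t + v)**2)
(f(-5) + a(K(1), -3))**2 = (7 + (-5 + ((-1/9 - 2*1) - 3)**2))**2 = (7 + (-5 + ((-1/9 - 2) - 3)**2))**2 = (7 + (-5 + (-19/9 - 3)**2))**2 = (7 + (-5 + (-46/9)**2))**2 = (7 + (-5 + 2116/81))**2 = (7 + 1711/81)**2 = (2278/81)**2 = 5189284/6561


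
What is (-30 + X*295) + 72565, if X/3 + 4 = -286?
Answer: -184115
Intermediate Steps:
X = -870 (X = -12 + 3*(-286) = -12 - 858 = -870)
(-30 + X*295) + 72565 = (-30 - 870*295) + 72565 = (-30 - 256650) + 72565 = -256680 + 72565 = -184115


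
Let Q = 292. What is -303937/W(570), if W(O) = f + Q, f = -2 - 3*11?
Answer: -303937/257 ≈ -1182.6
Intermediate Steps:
f = -35 (f = -2 - 33 = -35)
W(O) = 257 (W(O) = -35 + 292 = 257)
-303937/W(570) = -303937/257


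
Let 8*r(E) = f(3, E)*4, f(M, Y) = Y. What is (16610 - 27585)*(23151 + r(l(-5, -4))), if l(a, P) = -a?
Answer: -508219325/2 ≈ -2.5411e+8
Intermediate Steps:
r(E) = E/2 (r(E) = (E*4)/8 = (4*E)/8 = E/2)
(16610 - 27585)*(23151 + r(l(-5, -4))) = (16610 - 27585)*(23151 + (-1*(-5))/2) = -10975*(23151 + (1/2)*5) = -10975*(23151 + 5/2) = -10975*46307/2 = -508219325/2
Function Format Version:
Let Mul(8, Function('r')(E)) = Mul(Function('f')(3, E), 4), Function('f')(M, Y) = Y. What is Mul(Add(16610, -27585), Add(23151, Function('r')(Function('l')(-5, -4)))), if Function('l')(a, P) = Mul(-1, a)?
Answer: Rational(-508219325, 2) ≈ -2.5411e+8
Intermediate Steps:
Function('r')(E) = Mul(Rational(1, 2), E) (Function('r')(E) = Mul(Rational(1, 8), Mul(E, 4)) = Mul(Rational(1, 8), Mul(4, E)) = Mul(Rational(1, 2), E))
Mul(Add(16610, -27585), Add(23151, Function('r')(Function('l')(-5, -4)))) = Mul(Add(16610, -27585), Add(23151, Mul(Rational(1, 2), Mul(-1, -5)))) = Mul(-10975, Add(23151, Mul(Rational(1, 2), 5))) = Mul(-10975, Add(23151, Rational(5, 2))) = Mul(-10975, Rational(46307, 2)) = Rational(-508219325, 2)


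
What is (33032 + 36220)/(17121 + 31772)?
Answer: 69252/48893 ≈ 1.4164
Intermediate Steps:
(33032 + 36220)/(17121 + 31772) = 69252/48893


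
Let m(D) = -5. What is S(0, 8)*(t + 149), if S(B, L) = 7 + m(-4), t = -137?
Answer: 24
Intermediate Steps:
S(B, L) = 2 (S(B, L) = 7 - 5 = 2)
S(0, 8)*(t + 149) = 2*(-137 + 149) = 2*12 = 24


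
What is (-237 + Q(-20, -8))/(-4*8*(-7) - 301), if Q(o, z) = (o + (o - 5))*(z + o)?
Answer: -93/7 ≈ -13.286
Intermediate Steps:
Q(o, z) = (-5 + 2*o)*(o + z) (Q(o, z) = (o + (-5 + o))*(o + z) = (-5 + 2*o)*(o + z))
(-237 + Q(-20, -8))/(-4*8*(-7) - 301) = (-237 + (-5*(-20) - 5*(-8) + 2*(-20)² + 2*(-20)*(-8)))/(-4*8*(-7) - 301) = (-237 + (100 + 40 + 2*400 + 320))/(-32*(-7) - 301) = (-237 + (100 + 40 + 800 + 320))/(224 - 301) = (-237 + 1260)/(-77) = 1023*(-1/77) = -93/7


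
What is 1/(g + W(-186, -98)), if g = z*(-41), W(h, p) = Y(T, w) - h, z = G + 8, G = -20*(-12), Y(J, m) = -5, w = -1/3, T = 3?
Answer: -1/9987 ≈ -0.00010013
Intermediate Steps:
w = -⅓ (w = -1*⅓ = -⅓ ≈ -0.33333)
G = 240
z = 248 (z = 240 + 8 = 248)
W(h, p) = -5 - h
g = -10168 (g = 248*(-41) = -10168)
1/(g + W(-186, -98)) = 1/(-10168 + (-5 - 1*(-186))) = 1/(-10168 + (-5 + 186)) = 1/(-10168 + 181) = 1/(-9987) = -1/9987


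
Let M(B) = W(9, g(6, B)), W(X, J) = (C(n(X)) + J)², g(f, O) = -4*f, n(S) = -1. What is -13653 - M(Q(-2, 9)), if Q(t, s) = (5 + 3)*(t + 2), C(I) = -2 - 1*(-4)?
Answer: -14137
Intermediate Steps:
C(I) = 2 (C(I) = -2 + 4 = 2)
Q(t, s) = 16 + 8*t (Q(t, s) = 8*(2 + t) = 16 + 8*t)
W(X, J) = (2 + J)²
M(B) = 484 (M(B) = (2 - 4*6)² = (2 - 24)² = (-22)² = 484)
-13653 - M(Q(-2, 9)) = -13653 - 1*484 = -13653 - 484 = -14137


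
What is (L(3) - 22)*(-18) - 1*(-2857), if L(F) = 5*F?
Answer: 2983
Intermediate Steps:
(L(3) - 22)*(-18) - 1*(-2857) = (5*3 - 22)*(-18) - 1*(-2857) = (15 - 22)*(-18) + 2857 = -7*(-18) + 2857 = 126 + 2857 = 2983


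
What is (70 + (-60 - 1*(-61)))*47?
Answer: 3337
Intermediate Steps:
(70 + (-60 - 1*(-61)))*47 = (70 + (-60 + 61))*47 = (70 + 1)*47 = 71*47 = 3337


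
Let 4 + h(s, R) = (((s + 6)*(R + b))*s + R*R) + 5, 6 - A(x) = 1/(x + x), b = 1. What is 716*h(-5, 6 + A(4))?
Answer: 889451/16 ≈ 55591.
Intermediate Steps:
A(x) = 6 - 1/(2*x) (A(x) = 6 - 1/(x + x) = 6 - 1/(2*x))
h(s, R) = 1 + R**2 + s*(1 + R)*(6 + s) (h(s, R) = -4 + ((((s + 6)*(R + 1))*s + R*R) + 5) = -4 + ((((6 + s)*(1 + R))*s + R**2) + 5) = -4 + ((((1 + R)*(6 + s))*s + R**2) + 5) = -4 + ((s*(1 + R)*(6 + s) + R**2) + 5) = -4 + ((R**2 + s*(1 + R)*(6 + s)) + 5) = -4 + (5 + R**2 + s*(1 + R)*(6 + s)) = 1 + R**2 + s*(1 + R)*(6 + s))
716*h(-5, 6 + A(4)) = 716*(1 + (6 + (6 - 1/2/4))**2 + (-5)**2 + 6*(-5) + (6 + (6 - 1/2/4))*(-5)**2 + 6*(6 + (6 - 1/2/4))*(-5)) = 716*(1 + (6 + (6 - 1/2*1/4))**2 + 25 - 30 + (6 + (6 - 1/2*1/4))*25 + 6*(6 + (6 - 1/2*1/4))*(-5)) = 716*(1 + (6 + (6 - 1/8))**2 + 25 - 30 + (6 + (6 - 1/8))*25 + 6*(6 + (6 - 1/8))*(-5)) = 716*(1 + (6 + 47/8)**2 + 25 - 30 + (6 + 47/8)*25 + 6*(6 + 47/8)*(-5)) = 716*(1 + (95/8)**2 + 25 - 30 + (95/8)*25 + 6*(95/8)*(-5)) = 716*(1 + 9025/64 + 25 - 30 + 2375/8 - 1425/4) = 716*(4969/64) = 889451/16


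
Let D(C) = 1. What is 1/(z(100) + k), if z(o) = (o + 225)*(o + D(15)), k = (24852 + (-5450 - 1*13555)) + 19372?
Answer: 1/58044 ≈ 1.7228e-5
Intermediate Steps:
k = 25219 (k = (24852 + (-5450 - 13555)) + 19372 = (24852 - 19005) + 19372 = 5847 + 19372 = 25219)
z(o) = (1 + o)*(225 + o) (z(o) = (o + 225)*(o + 1) = (225 + o)*(1 + o) = (1 + o)*(225 + o))
1/(z(100) + k) = 1/((225 + 100² + 226*100) + 25219) = 1/((225 + 10000 + 22600) + 25219) = 1/(32825 + 25219) = 1/58044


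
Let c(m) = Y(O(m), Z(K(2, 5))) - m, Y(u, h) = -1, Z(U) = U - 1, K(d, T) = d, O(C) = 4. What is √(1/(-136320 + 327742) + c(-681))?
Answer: √205924132302/17402 ≈ 26.077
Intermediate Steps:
Z(U) = -1 + U
c(m) = -1 - m
√(1/(-136320 + 327742) + c(-681)) = √(1/(-136320 + 327742) + (-1 - 1*(-681))) = √(1/191422 + (-1 + 681)) = √(1/191422 + 680) = √(130166961/191422) = √205924132302/17402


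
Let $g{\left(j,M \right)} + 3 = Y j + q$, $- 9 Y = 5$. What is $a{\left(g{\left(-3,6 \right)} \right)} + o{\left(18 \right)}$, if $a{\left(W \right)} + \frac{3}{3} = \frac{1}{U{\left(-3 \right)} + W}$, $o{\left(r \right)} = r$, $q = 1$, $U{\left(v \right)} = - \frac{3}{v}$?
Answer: $\frac{37}{2} \approx 18.5$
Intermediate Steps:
$Y = - \frac{5}{9}$ ($Y = \left(- \frac{1}{9}\right) 5 = - \frac{5}{9} \approx -0.55556$)
$g{\left(j,M \right)} = -2 - \frac{5 j}{9}$ ($g{\left(j,M \right)} = -3 - \left(-1 + \frac{5 j}{9}\right) = -2 - \frac{5 j}{9}$)
$a{\left(W \right)} = -1 + \frac{1}{1 + W}$ ($a{\left(W \right)} = -1 + \frac{1}{- \frac{3}{-3} + W} = -1 + \frac{1}{\left(-3\right) \left(- \frac{1}{3}\right) + W} = -1 + \frac{1}{1 + W}$)
$a{\left(g{\left(-3,6 \right)} \right)} + o{\left(18 \right)} = - \frac{-2 - - \frac{5}{3}}{1 - \frac{1}{3}} + 18 = - \frac{-2 + \frac{5}{3}}{1 + \left(-2 + \frac{5}{3}\right)} + 18 = \left(-1\right) \left(- \frac{1}{3}\right) \frac{1}{1 - \frac{1}{3}} + 18 = \left(-1\right) \left(- \frac{1}{3}\right) \frac{1}{\frac{2}{3}} + 18 = \left(-1\right) \left(- \frac{1}{3}\right) \frac{3}{2} + 18 = \frac{1}{2} + 18 = \frac{37}{2}$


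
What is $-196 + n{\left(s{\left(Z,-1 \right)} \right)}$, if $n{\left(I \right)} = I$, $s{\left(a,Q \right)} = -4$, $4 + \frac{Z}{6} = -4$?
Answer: $-200$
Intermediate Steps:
$Z = -48$ ($Z = -24 + 6 \left(-4\right) = -24 - 24 = -48$)
$-196 + n{\left(s{\left(Z,-1 \right)} \right)} = -196 - 4 = -200$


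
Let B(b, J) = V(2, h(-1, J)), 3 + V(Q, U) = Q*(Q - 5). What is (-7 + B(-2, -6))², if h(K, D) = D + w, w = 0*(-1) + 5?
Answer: 256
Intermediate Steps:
w = 5 (w = 0 + 5 = 5)
h(K, D) = 5 + D (h(K, D) = D + 5 = 5 + D)
V(Q, U) = -3 + Q*(-5 + Q) (V(Q, U) = -3 + Q*(Q - 5) = -3 + Q*(-5 + Q))
B(b, J) = -9 (B(b, J) = -3 + 2² - 5*2 = -3 + 4 - 10 = -9)
(-7 + B(-2, -6))² = (-7 - 9)² = (-16)² = 256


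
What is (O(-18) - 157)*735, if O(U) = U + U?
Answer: -141855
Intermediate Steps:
O(U) = 2*U
(O(-18) - 157)*735 = (2*(-18) - 157)*735 = (-36 - 157)*735 = -193*735 = -141855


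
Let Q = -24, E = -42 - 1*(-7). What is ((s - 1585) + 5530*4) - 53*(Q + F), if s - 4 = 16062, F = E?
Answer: 39728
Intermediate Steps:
E = -35 (E = -42 + 7 = -35)
F = -35
s = 16066 (s = 4 + 16062 = 16066)
((s - 1585) + 5530*4) - 53*(Q + F) = ((16066 - 1585) + 5530*4) - 53*(-24 - 35) = (14481 + 22120) - 53*(-59) = 36601 + 3127 = 39728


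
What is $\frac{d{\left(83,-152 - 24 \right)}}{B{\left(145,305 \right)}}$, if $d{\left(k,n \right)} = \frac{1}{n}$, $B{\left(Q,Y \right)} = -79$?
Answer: $\frac{1}{13904} \approx 7.1922 \cdot 10^{-5}$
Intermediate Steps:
$\frac{d{\left(83,-152 - 24 \right)}}{B{\left(145,305 \right)}} = \frac{1}{\left(-152 - 24\right) \left(-79\right)} = \frac{1}{-152 - 24} \left(- \frac{1}{79}\right) = \frac{1}{-176} \left(- \frac{1}{79}\right) = \left(- \frac{1}{176}\right) \left(- \frac{1}{79}\right) = \frac{1}{13904}$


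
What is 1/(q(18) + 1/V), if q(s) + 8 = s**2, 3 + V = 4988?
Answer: 4985/1575261 ≈ 0.0031646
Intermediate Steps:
V = 4985 (V = -3 + 4988 = 4985)
q(s) = -8 + s**2
1/(q(18) + 1/V) = 1/((-8 + 18**2) + 1/4985) = 1/((-8 + 324) + 1/4985) = 1/(316 + 1/4985) = 1/(1575261/4985) = 4985/1575261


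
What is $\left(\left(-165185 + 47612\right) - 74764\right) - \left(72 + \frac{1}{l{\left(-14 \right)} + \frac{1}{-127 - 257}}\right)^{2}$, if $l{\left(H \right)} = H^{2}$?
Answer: $- \frac{1118865652670353}{5664519169} \approx -1.9752 \cdot 10^{5}$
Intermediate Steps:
$\left(\left(-165185 + 47612\right) - 74764\right) - \left(72 + \frac{1}{l{\left(-14 \right)} + \frac{1}{-127 - 257}}\right)^{2} = \left(\left(-165185 + 47612\right) - 74764\right) - \left(72 + \frac{1}{\left(-14\right)^{2} + \frac{1}{-127 - 257}}\right)^{2} = \left(-117573 - 74764\right) - \left(72 + \frac{1}{196 + \frac{1}{-384}}\right)^{2} = -192337 - \left(72 + \frac{1}{196 - \frac{1}{384}}\right)^{2} = -192337 - \left(72 + \frac{1}{\frac{75263}{384}}\right)^{2} = -192337 - \left(72 + \frac{384}{75263}\right)^{2} = -192337 - \left(\frac{5419320}{75263}\right)^{2} = -192337 - \frac{29369029262400}{5664519169} = - \frac{1118865652670353}{5664519169}$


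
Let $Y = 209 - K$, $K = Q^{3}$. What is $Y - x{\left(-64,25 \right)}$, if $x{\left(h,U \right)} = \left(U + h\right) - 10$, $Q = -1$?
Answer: $259$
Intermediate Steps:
$K = -1$ ($K = \left(-1\right)^{3} = -1$)
$x{\left(h,U \right)} = -10 + U + h$
$Y = 210$ ($Y = 209 - -1 = 209 + 1 = 210$)
$Y - x{\left(-64,25 \right)} = 210 - \left(-10 + 25 - 64\right) = 210 - -49 = 210 + 49 = 259$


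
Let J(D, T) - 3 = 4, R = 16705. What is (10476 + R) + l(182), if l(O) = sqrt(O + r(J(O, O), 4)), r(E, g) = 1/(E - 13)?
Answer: 27181 + sqrt(6546)/6 ≈ 27195.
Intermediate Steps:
J(D, T) = 7 (J(D, T) = 3 + 4 = 7)
r(E, g) = 1/(-13 + E)
l(O) = sqrt(-1/6 + O) (l(O) = sqrt(O + 1/(-13 + 7)) = sqrt(O + 1/(-6)) = sqrt(O - 1/6) = sqrt(-1/6 + O))
(10476 + R) + l(182) = (10476 + 16705) + sqrt(-6 + 36*182)/6 = 27181 + sqrt(-6 + 6552)/6 = 27181 + sqrt(6546)/6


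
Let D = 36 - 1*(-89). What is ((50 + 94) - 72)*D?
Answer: 9000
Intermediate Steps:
D = 125 (D = 36 + 89 = 125)
((50 + 94) - 72)*D = ((50 + 94) - 72)*125 = (144 - 72)*125 = 72*125 = 9000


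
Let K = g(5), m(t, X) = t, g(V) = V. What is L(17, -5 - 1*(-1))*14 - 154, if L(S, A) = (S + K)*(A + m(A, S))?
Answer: -2618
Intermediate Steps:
K = 5
L(S, A) = 2*A*(5 + S) (L(S, A) = (S + 5)*(A + A) = (5 + S)*(2*A) = 2*A*(5 + S))
L(17, -5 - 1*(-1))*14 - 154 = (2*(-5 - 1*(-1))*(5 + 17))*14 - 154 = (2*(-5 + 1)*22)*14 - 154 = (2*(-4)*22)*14 - 154 = -176*14 - 154 = -2464 - 154 = -2618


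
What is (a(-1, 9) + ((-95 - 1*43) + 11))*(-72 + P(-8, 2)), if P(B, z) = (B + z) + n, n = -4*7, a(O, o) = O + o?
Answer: 12614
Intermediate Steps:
n = -28
P(B, z) = -28 + B + z (P(B, z) = (B + z) - 28 = -28 + B + z)
(a(-1, 9) + ((-95 - 1*43) + 11))*(-72 + P(-8, 2)) = ((-1 + 9) + ((-95 - 1*43) + 11))*(-72 + (-28 - 8 + 2)) = (8 + ((-95 - 43) + 11))*(-72 - 34) = (8 + (-138 + 11))*(-106) = (8 - 127)*(-106) = -119*(-106) = 12614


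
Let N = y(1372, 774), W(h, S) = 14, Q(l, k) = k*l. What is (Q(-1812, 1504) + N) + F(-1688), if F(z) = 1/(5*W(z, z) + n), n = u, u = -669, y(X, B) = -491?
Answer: -1632717662/599 ≈ -2.7257e+6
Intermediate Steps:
n = -669
N = -491
F(z) = -1/599 (F(z) = 1/(5*14 - 669) = 1/(70 - 669) = 1/(-599) = -1/599)
(Q(-1812, 1504) + N) + F(-1688) = (1504*(-1812) - 491) - 1/599 = (-2725248 - 491) - 1/599 = -2725739 - 1/599 = -1632717662/599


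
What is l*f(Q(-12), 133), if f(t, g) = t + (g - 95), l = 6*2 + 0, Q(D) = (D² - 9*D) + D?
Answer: 3336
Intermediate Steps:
Q(D) = D² - 8*D
l = 12 (l = 12 + 0 = 12)
f(t, g) = -95 + g + t (f(t, g) = t + (-95 + g) = -95 + g + t)
l*f(Q(-12), 133) = 12*(-95 + 133 - 12*(-8 - 12)) = 12*(-95 + 133 - 12*(-20)) = 12*(-95 + 133 + 240) = 12*278 = 3336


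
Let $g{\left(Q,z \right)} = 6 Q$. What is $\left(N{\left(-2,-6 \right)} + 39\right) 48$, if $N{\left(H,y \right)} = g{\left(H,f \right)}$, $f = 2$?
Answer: $1296$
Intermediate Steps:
$N{\left(H,y \right)} = 6 H$
$\left(N{\left(-2,-6 \right)} + 39\right) 48 = \left(6 \left(-2\right) + 39\right) 48 = \left(-12 + 39\right) 48 = 27 \cdot 48 = 1296$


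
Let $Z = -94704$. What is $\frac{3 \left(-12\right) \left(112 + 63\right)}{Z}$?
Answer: $\frac{525}{7892} \approx 0.066523$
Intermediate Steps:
$\frac{3 \left(-12\right) \left(112 + 63\right)}{Z} = \frac{3 \left(-12\right) \left(112 + 63\right)}{-94704} = \left(-36\right) 175 \left(- \frac{1}{94704}\right) = \left(-6300\right) \left(- \frac{1}{94704}\right) = \frac{525}{7892}$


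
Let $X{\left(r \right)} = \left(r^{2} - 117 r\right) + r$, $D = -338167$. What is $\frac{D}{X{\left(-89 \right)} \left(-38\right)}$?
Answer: $\frac{338167}{693310} \approx 0.48776$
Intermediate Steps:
$X{\left(r \right)} = r^{2} - 116 r$
$\frac{D}{X{\left(-89 \right)} \left(-38\right)} = - \frac{338167}{- 89 \left(-116 - 89\right) \left(-38\right)} = - \frac{338167}{\left(-89\right) \left(-205\right) \left(-38\right)} = - \frac{338167}{18245 \left(-38\right)} = - \frac{338167}{-693310} = \left(-338167\right) \left(- \frac{1}{693310}\right) = \frac{338167}{693310}$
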